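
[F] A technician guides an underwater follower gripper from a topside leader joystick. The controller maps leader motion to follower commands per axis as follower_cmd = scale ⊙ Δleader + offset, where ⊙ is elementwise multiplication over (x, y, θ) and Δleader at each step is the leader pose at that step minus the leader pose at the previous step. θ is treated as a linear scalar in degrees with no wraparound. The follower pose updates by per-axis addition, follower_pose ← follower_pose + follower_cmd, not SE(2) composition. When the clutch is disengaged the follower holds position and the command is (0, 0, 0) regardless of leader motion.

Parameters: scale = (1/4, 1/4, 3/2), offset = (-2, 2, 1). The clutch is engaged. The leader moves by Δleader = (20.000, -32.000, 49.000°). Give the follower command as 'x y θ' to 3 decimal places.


3.000 -6.000 74.500

axis x: 1/4·20.000 + -2 = 3.000
axis y: 1/4·-32.000 + 2 = -6.000
axis θ: 3/2·49.000 + 1 = 74.500


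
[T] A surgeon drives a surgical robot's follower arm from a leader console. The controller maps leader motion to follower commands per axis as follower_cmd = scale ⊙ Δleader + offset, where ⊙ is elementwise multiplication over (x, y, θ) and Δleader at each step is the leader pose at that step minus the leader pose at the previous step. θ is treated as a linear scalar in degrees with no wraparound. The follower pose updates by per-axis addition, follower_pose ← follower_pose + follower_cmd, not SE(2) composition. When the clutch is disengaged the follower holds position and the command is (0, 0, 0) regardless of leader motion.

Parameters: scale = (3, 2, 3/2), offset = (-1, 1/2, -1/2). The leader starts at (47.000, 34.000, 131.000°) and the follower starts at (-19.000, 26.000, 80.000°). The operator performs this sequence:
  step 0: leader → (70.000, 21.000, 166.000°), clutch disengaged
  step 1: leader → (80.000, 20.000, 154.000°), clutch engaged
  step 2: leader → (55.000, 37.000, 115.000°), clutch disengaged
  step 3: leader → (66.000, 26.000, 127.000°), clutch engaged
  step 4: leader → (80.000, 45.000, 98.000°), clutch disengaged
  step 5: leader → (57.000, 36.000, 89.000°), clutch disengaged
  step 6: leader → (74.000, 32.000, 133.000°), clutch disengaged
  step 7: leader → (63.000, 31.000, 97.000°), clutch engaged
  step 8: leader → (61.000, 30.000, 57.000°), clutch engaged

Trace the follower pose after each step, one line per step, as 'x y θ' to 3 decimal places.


-19.000 26.000 80.000
10.000 24.500 61.500
10.000 24.500 61.500
42.000 3.000 79.000
42.000 3.000 79.000
42.000 3.000 79.000
42.000 3.000 79.000
8.000 1.500 24.500
1.000 0.000 -36.000

step 0: Δleader=(23.000, -13.000, 35.000°), disengaged; cmd=(0,0,0) → follower holds at (-19.000, 26.000, 80.000°)
step 1: Δleader=(10.000, -1.000, -12.000°), engaged; cmd=(29.000, -1.500, -18.500°) → follower=(10.000, 24.500, 61.500°)
step 2: Δleader=(-25.000, 17.000, -39.000°), disengaged; cmd=(0,0,0) → follower holds at (10.000, 24.500, 61.500°)
step 3: Δleader=(11.000, -11.000, 12.000°), engaged; cmd=(32.000, -21.500, 17.500°) → follower=(42.000, 3.000, 79.000°)
step 4: Δleader=(14.000, 19.000, -29.000°), disengaged; cmd=(0,0,0) → follower holds at (42.000, 3.000, 79.000°)
step 5: Δleader=(-23.000, -9.000, -9.000°), disengaged; cmd=(0,0,0) → follower holds at (42.000, 3.000, 79.000°)
step 6: Δleader=(17.000, -4.000, 44.000°), disengaged; cmd=(0,0,0) → follower holds at (42.000, 3.000, 79.000°)
step 7: Δleader=(-11.000, -1.000, -36.000°), engaged; cmd=(-34.000, -1.500, -54.500°) → follower=(8.000, 1.500, 24.500°)
step 8: Δleader=(-2.000, -1.000, -40.000°), engaged; cmd=(-7.000, -1.500, -60.500°) → follower=(1.000, 0.000, -36.000°)


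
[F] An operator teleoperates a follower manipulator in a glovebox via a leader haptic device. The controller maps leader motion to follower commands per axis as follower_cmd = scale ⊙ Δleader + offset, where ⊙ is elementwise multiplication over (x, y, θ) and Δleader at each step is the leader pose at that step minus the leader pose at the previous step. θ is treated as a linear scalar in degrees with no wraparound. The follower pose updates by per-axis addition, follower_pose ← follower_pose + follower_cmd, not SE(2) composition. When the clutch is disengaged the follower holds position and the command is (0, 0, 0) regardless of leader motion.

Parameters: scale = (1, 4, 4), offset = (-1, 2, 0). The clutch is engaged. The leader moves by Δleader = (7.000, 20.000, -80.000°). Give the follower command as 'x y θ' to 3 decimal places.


axis x: 1·7.000 + -1 = 6.000
axis y: 4·20.000 + 2 = 82.000
axis θ: 4·-80.000 + 0 = -320.000

6.000 82.000 -320.000


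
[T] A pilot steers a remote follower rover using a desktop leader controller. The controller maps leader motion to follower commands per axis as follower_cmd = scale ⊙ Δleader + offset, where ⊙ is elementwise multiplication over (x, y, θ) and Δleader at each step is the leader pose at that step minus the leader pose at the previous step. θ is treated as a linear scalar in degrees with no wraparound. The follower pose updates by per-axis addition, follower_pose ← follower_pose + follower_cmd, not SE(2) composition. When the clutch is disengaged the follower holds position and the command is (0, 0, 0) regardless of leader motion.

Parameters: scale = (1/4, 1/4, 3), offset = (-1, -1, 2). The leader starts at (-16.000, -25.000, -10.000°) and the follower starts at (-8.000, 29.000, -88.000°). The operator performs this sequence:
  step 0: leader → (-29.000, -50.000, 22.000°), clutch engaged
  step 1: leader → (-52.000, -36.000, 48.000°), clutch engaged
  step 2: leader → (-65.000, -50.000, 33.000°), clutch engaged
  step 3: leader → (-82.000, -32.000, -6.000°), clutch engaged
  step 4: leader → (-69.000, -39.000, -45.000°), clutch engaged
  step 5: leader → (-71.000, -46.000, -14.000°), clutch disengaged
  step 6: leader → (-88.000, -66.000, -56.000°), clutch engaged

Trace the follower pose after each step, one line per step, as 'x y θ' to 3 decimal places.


-12.250 21.750 10.000
-19.000 24.250 90.000
-23.250 19.750 47.000
-28.500 23.250 -68.000
-26.250 20.500 -183.000
-26.250 20.500 -183.000
-31.500 14.500 -307.000

step 0: Δleader=(-13.000, -25.000, 32.000°), engaged; cmd=(-4.250, -7.250, 98.000°) → follower=(-12.250, 21.750, 10.000°)
step 1: Δleader=(-23.000, 14.000, 26.000°), engaged; cmd=(-6.750, 2.500, 80.000°) → follower=(-19.000, 24.250, 90.000°)
step 2: Δleader=(-13.000, -14.000, -15.000°), engaged; cmd=(-4.250, -4.500, -43.000°) → follower=(-23.250, 19.750, 47.000°)
step 3: Δleader=(-17.000, 18.000, -39.000°), engaged; cmd=(-5.250, 3.500, -115.000°) → follower=(-28.500, 23.250, -68.000°)
step 4: Δleader=(13.000, -7.000, -39.000°), engaged; cmd=(2.250, -2.750, -115.000°) → follower=(-26.250, 20.500, -183.000°)
step 5: Δleader=(-2.000, -7.000, 31.000°), disengaged; cmd=(0,0,0) → follower holds at (-26.250, 20.500, -183.000°)
step 6: Δleader=(-17.000, -20.000, -42.000°), engaged; cmd=(-5.250, -6.000, -124.000°) → follower=(-31.500, 14.500, -307.000°)


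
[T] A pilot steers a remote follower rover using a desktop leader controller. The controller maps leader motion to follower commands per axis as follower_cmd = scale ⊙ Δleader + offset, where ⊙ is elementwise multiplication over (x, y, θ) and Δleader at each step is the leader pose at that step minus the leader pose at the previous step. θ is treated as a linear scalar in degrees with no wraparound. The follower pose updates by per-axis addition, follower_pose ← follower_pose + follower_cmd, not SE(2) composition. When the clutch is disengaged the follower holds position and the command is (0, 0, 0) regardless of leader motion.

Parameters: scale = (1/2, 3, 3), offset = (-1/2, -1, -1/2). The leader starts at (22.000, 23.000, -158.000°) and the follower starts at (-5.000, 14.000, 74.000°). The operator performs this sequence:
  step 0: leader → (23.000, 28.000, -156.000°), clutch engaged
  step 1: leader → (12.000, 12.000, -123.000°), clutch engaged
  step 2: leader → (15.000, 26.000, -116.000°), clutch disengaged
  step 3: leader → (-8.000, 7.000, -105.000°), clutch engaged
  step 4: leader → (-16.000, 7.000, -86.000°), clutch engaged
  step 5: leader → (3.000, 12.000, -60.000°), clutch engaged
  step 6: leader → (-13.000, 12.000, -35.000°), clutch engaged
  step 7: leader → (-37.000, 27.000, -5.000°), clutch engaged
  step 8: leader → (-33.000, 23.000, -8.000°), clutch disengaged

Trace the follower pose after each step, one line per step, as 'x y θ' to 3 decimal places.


step 0: Δleader=(1.000, 5.000, 2.000°), engaged; cmd=(0.000, 14.000, 5.500°) → follower=(-5.000, 28.000, 79.500°)
step 1: Δleader=(-11.000, -16.000, 33.000°), engaged; cmd=(-6.000, -49.000, 98.500°) → follower=(-11.000, -21.000, 178.000°)
step 2: Δleader=(3.000, 14.000, 7.000°), disengaged; cmd=(0,0,0) → follower holds at (-11.000, -21.000, 178.000°)
step 3: Δleader=(-23.000, -19.000, 11.000°), engaged; cmd=(-12.000, -58.000, 32.500°) → follower=(-23.000, -79.000, 210.500°)
step 4: Δleader=(-8.000, 0.000, 19.000°), engaged; cmd=(-4.500, -1.000, 56.500°) → follower=(-27.500, -80.000, 267.000°)
step 5: Δleader=(19.000, 5.000, 26.000°), engaged; cmd=(9.000, 14.000, 77.500°) → follower=(-18.500, -66.000, 344.500°)
step 6: Δleader=(-16.000, 0.000, 25.000°), engaged; cmd=(-8.500, -1.000, 74.500°) → follower=(-27.000, -67.000, 419.000°)
step 7: Δleader=(-24.000, 15.000, 30.000°), engaged; cmd=(-12.500, 44.000, 89.500°) → follower=(-39.500, -23.000, 508.500°)
step 8: Δleader=(4.000, -4.000, -3.000°), disengaged; cmd=(0,0,0) → follower holds at (-39.500, -23.000, 508.500°)

-5.000 28.000 79.500
-11.000 -21.000 178.000
-11.000 -21.000 178.000
-23.000 -79.000 210.500
-27.500 -80.000 267.000
-18.500 -66.000 344.500
-27.000 -67.000 419.000
-39.500 -23.000 508.500
-39.500 -23.000 508.500


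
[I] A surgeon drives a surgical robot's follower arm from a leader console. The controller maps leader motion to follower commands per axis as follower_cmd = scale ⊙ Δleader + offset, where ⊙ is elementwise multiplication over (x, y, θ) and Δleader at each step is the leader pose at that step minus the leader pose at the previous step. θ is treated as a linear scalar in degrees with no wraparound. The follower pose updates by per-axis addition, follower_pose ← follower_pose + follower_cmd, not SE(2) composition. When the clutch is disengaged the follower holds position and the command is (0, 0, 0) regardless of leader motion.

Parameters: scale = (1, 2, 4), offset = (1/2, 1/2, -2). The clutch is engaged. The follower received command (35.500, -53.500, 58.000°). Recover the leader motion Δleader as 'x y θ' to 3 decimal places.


axis x: (35.500 − 1/2) / (1) = 35.000
axis y: (-53.500 − 1/2) / (2) = -27.000
axis θ: (58.000 − -2) / (4) = 15.000

35.000 -27.000 15.000


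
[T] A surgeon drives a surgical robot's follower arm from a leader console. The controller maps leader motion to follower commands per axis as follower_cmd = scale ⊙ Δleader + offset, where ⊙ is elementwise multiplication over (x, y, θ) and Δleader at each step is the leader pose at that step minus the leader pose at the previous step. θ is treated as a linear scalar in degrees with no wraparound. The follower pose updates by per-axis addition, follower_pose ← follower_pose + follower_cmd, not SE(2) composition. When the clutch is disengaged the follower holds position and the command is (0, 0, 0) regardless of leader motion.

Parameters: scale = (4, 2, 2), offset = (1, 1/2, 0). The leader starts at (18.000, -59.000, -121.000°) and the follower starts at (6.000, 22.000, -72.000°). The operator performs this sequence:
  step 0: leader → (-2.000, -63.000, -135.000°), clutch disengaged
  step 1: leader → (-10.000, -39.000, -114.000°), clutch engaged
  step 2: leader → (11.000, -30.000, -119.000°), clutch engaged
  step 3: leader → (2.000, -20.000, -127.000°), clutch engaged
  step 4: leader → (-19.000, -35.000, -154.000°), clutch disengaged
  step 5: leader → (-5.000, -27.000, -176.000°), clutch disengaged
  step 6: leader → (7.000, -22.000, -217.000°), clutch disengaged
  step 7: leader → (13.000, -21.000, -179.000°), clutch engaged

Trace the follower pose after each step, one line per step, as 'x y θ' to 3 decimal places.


step 0: Δleader=(-20.000, -4.000, -14.000°), disengaged; cmd=(0,0,0) → follower holds at (6.000, 22.000, -72.000°)
step 1: Δleader=(-8.000, 24.000, 21.000°), engaged; cmd=(-31.000, 48.500, 42.000°) → follower=(-25.000, 70.500, -30.000°)
step 2: Δleader=(21.000, 9.000, -5.000°), engaged; cmd=(85.000, 18.500, -10.000°) → follower=(60.000, 89.000, -40.000°)
step 3: Δleader=(-9.000, 10.000, -8.000°), engaged; cmd=(-35.000, 20.500, -16.000°) → follower=(25.000, 109.500, -56.000°)
step 4: Δleader=(-21.000, -15.000, -27.000°), disengaged; cmd=(0,0,0) → follower holds at (25.000, 109.500, -56.000°)
step 5: Δleader=(14.000, 8.000, -22.000°), disengaged; cmd=(0,0,0) → follower holds at (25.000, 109.500, -56.000°)
step 6: Δleader=(12.000, 5.000, -41.000°), disengaged; cmd=(0,0,0) → follower holds at (25.000, 109.500, -56.000°)
step 7: Δleader=(6.000, 1.000, 38.000°), engaged; cmd=(25.000, 2.500, 76.000°) → follower=(50.000, 112.000, 20.000°)

6.000 22.000 -72.000
-25.000 70.500 -30.000
60.000 89.000 -40.000
25.000 109.500 -56.000
25.000 109.500 -56.000
25.000 109.500 -56.000
25.000 109.500 -56.000
50.000 112.000 20.000


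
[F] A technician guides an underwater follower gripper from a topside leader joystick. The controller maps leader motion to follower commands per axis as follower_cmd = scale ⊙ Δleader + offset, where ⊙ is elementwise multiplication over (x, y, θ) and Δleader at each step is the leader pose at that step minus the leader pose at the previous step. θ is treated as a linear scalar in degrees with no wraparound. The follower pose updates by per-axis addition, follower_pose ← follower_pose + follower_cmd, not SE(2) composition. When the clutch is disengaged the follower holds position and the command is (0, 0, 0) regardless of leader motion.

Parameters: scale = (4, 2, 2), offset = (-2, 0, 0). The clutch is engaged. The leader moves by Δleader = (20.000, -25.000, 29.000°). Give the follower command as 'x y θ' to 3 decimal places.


axis x: 4·20.000 + -2 = 78.000
axis y: 2·-25.000 + 0 = -50.000
axis θ: 2·29.000 + 0 = 58.000

78.000 -50.000 58.000


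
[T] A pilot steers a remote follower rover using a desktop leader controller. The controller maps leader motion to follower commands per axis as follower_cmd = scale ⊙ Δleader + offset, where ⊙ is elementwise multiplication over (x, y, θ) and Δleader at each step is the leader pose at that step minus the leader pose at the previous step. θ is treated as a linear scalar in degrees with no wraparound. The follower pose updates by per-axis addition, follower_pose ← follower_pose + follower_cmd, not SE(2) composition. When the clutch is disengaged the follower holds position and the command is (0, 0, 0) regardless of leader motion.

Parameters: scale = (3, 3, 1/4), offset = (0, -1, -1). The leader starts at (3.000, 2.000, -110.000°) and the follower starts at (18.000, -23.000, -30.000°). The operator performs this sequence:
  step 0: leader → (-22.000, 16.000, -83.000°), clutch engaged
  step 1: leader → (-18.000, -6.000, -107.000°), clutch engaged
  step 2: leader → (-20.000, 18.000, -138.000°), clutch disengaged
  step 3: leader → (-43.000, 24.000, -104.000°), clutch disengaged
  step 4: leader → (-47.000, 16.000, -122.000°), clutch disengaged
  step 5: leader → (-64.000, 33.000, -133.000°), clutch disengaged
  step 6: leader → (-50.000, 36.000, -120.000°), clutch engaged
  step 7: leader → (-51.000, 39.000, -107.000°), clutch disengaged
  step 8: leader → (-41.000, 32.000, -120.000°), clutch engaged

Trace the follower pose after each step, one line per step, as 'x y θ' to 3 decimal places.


-57.000 18.000 -24.250
-45.000 -49.000 -31.250
-45.000 -49.000 -31.250
-45.000 -49.000 -31.250
-45.000 -49.000 -31.250
-45.000 -49.000 -31.250
-3.000 -41.000 -29.000
-3.000 -41.000 -29.000
27.000 -63.000 -33.250

step 0: Δleader=(-25.000, 14.000, 27.000°), engaged; cmd=(-75.000, 41.000, 5.750°) → follower=(-57.000, 18.000, -24.250°)
step 1: Δleader=(4.000, -22.000, -24.000°), engaged; cmd=(12.000, -67.000, -7.000°) → follower=(-45.000, -49.000, -31.250°)
step 2: Δleader=(-2.000, 24.000, -31.000°), disengaged; cmd=(0,0,0) → follower holds at (-45.000, -49.000, -31.250°)
step 3: Δleader=(-23.000, 6.000, 34.000°), disengaged; cmd=(0,0,0) → follower holds at (-45.000, -49.000, -31.250°)
step 4: Δleader=(-4.000, -8.000, -18.000°), disengaged; cmd=(0,0,0) → follower holds at (-45.000, -49.000, -31.250°)
step 5: Δleader=(-17.000, 17.000, -11.000°), disengaged; cmd=(0,0,0) → follower holds at (-45.000, -49.000, -31.250°)
step 6: Δleader=(14.000, 3.000, 13.000°), engaged; cmd=(42.000, 8.000, 2.250°) → follower=(-3.000, -41.000, -29.000°)
step 7: Δleader=(-1.000, 3.000, 13.000°), disengaged; cmd=(0,0,0) → follower holds at (-3.000, -41.000, -29.000°)
step 8: Δleader=(10.000, -7.000, -13.000°), engaged; cmd=(30.000, -22.000, -4.250°) → follower=(27.000, -63.000, -33.250°)


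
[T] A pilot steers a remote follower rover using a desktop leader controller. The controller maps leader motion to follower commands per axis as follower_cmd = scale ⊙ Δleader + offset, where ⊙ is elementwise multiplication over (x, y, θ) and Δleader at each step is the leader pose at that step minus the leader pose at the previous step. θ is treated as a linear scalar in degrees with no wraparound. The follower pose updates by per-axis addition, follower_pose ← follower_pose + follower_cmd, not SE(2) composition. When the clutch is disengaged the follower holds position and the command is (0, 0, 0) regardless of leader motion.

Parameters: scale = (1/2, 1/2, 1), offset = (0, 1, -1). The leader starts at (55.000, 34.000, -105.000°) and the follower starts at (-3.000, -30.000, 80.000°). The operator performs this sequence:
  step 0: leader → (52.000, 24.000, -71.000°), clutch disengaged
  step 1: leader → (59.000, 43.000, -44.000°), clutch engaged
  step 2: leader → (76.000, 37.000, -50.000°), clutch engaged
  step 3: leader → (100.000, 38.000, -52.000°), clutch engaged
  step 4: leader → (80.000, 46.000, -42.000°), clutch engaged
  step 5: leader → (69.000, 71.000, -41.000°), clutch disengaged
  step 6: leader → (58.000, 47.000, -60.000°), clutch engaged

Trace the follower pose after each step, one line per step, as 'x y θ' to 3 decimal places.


-3.000 -30.000 80.000
0.500 -19.500 106.000
9.000 -21.500 99.000
21.000 -20.000 96.000
11.000 -15.000 105.000
11.000 -15.000 105.000
5.500 -26.000 85.000

step 0: Δleader=(-3.000, -10.000, 34.000°), disengaged; cmd=(0,0,0) → follower holds at (-3.000, -30.000, 80.000°)
step 1: Δleader=(7.000, 19.000, 27.000°), engaged; cmd=(3.500, 10.500, 26.000°) → follower=(0.500, -19.500, 106.000°)
step 2: Δleader=(17.000, -6.000, -6.000°), engaged; cmd=(8.500, -2.000, -7.000°) → follower=(9.000, -21.500, 99.000°)
step 3: Δleader=(24.000, 1.000, -2.000°), engaged; cmd=(12.000, 1.500, -3.000°) → follower=(21.000, -20.000, 96.000°)
step 4: Δleader=(-20.000, 8.000, 10.000°), engaged; cmd=(-10.000, 5.000, 9.000°) → follower=(11.000, -15.000, 105.000°)
step 5: Δleader=(-11.000, 25.000, 1.000°), disengaged; cmd=(0,0,0) → follower holds at (11.000, -15.000, 105.000°)
step 6: Δleader=(-11.000, -24.000, -19.000°), engaged; cmd=(-5.500, -11.000, -20.000°) → follower=(5.500, -26.000, 85.000°)


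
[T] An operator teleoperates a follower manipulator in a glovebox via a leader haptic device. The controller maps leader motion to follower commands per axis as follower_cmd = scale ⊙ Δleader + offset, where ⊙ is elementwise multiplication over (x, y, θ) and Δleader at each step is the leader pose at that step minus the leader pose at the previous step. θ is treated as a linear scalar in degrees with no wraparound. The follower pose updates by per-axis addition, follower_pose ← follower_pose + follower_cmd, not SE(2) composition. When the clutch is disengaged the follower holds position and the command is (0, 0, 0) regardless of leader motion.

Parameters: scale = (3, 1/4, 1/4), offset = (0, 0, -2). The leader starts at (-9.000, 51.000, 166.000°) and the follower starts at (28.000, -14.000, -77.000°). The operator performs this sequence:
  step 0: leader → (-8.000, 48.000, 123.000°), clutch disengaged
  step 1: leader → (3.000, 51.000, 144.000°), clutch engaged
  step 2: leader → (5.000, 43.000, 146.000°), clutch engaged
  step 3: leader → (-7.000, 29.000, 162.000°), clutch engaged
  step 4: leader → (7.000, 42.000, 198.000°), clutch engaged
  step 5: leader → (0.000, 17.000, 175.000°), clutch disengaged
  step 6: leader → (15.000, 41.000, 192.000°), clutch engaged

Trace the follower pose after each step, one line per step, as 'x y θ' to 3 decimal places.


step 0: Δleader=(1.000, -3.000, -43.000°), disengaged; cmd=(0,0,0) → follower holds at (28.000, -14.000, -77.000°)
step 1: Δleader=(11.000, 3.000, 21.000°), engaged; cmd=(33.000, 0.750, 3.250°) → follower=(61.000, -13.250, -73.750°)
step 2: Δleader=(2.000, -8.000, 2.000°), engaged; cmd=(6.000, -2.000, -1.500°) → follower=(67.000, -15.250, -75.250°)
step 3: Δleader=(-12.000, -14.000, 16.000°), engaged; cmd=(-36.000, -3.500, 2.000°) → follower=(31.000, -18.750, -73.250°)
step 4: Δleader=(14.000, 13.000, 36.000°), engaged; cmd=(42.000, 3.250, 7.000°) → follower=(73.000, -15.500, -66.250°)
step 5: Δleader=(-7.000, -25.000, -23.000°), disengaged; cmd=(0,0,0) → follower holds at (73.000, -15.500, -66.250°)
step 6: Δleader=(15.000, 24.000, 17.000°), engaged; cmd=(45.000, 6.000, 2.250°) → follower=(118.000, -9.500, -64.000°)

28.000 -14.000 -77.000
61.000 -13.250 -73.750
67.000 -15.250 -75.250
31.000 -18.750 -73.250
73.000 -15.500 -66.250
73.000 -15.500 -66.250
118.000 -9.500 -64.000


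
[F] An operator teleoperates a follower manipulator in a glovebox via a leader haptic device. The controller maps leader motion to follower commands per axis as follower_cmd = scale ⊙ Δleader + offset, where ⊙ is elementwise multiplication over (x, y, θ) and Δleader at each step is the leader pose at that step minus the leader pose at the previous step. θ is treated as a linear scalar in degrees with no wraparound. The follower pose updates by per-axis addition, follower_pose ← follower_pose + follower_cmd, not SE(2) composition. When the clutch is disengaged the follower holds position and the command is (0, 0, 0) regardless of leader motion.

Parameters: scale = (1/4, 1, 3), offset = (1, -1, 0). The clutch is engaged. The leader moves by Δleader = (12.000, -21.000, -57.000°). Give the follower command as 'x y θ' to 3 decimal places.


axis x: 1/4·12.000 + 1 = 4.000
axis y: 1·-21.000 + -1 = -22.000
axis θ: 3·-57.000 + 0 = -171.000

4.000 -22.000 -171.000


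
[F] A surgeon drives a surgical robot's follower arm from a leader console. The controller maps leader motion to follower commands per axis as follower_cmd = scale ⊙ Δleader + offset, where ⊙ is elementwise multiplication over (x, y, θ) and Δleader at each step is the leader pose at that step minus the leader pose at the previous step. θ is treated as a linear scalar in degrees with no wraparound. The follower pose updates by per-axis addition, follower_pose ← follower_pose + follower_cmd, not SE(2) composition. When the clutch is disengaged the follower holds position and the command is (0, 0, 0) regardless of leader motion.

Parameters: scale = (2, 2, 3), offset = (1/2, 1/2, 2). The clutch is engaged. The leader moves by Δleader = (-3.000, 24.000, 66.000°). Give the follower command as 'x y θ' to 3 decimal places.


axis x: 2·-3.000 + 1/2 = -5.500
axis y: 2·24.000 + 1/2 = 48.500
axis θ: 3·66.000 + 2 = 200.000

-5.500 48.500 200.000


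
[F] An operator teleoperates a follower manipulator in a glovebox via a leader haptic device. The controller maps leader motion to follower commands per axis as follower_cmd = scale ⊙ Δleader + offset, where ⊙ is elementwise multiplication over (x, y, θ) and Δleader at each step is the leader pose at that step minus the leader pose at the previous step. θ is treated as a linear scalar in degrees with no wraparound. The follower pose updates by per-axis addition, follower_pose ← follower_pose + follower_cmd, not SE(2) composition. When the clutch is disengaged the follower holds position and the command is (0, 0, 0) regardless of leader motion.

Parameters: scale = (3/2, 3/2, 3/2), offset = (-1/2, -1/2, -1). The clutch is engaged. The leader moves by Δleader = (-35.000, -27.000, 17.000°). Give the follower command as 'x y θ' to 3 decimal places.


axis x: 3/2·-35.000 + -1/2 = -53.000
axis y: 3/2·-27.000 + -1/2 = -41.000
axis θ: 3/2·17.000 + -1 = 24.500

-53.000 -41.000 24.500


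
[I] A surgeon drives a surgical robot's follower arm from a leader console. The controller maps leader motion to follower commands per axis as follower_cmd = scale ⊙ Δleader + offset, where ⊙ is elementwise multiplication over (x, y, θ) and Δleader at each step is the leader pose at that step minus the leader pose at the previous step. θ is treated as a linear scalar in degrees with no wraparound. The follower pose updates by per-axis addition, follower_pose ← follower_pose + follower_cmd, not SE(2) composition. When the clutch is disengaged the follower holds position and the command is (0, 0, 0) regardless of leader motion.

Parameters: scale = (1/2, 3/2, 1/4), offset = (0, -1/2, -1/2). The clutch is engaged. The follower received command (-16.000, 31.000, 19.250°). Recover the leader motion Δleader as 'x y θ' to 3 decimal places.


axis x: (-16.000 − 0) / (1/2) = -32.000
axis y: (31.000 − -1/2) / (3/2) = 21.000
axis θ: (19.250 − -1/2) / (1/4) = 79.000

-32.000 21.000 79.000


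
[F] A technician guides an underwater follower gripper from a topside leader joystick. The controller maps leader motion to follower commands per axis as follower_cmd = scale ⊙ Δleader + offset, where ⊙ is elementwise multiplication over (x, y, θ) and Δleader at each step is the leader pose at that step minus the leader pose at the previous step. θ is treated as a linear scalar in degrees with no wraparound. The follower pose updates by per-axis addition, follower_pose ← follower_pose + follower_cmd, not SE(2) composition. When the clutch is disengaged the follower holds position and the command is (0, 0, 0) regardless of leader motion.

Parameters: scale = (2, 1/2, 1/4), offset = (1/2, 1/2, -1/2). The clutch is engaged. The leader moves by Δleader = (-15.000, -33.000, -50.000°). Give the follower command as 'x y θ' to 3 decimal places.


-29.500 -16.000 -13.000

axis x: 2·-15.000 + 1/2 = -29.500
axis y: 1/2·-33.000 + 1/2 = -16.000
axis θ: 1/4·-50.000 + -1/2 = -13.000


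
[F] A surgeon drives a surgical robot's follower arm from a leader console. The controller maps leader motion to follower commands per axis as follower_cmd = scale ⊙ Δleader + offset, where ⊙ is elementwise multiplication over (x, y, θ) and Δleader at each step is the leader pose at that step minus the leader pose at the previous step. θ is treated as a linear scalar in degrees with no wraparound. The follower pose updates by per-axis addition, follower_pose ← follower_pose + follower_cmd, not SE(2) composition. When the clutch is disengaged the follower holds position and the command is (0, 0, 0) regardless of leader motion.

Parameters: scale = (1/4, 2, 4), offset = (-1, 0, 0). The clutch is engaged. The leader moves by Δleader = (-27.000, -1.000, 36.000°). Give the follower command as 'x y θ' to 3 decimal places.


-7.750 -2.000 144.000

axis x: 1/4·-27.000 + -1 = -7.750
axis y: 2·-1.000 + 0 = -2.000
axis θ: 4·36.000 + 0 = 144.000


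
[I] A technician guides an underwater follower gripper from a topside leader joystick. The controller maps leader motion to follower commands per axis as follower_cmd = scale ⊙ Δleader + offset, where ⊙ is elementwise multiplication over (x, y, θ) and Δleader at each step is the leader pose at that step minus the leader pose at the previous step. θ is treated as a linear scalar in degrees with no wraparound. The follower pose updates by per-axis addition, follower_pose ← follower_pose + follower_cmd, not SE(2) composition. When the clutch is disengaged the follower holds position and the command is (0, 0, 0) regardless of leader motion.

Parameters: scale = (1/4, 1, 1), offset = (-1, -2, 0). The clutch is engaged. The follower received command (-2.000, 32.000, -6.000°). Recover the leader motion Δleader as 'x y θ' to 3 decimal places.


-4.000 34.000 -6.000

axis x: (-2.000 − -1) / (1/4) = -4.000
axis y: (32.000 − -2) / (1) = 34.000
axis θ: (-6.000 − 0) / (1) = -6.000


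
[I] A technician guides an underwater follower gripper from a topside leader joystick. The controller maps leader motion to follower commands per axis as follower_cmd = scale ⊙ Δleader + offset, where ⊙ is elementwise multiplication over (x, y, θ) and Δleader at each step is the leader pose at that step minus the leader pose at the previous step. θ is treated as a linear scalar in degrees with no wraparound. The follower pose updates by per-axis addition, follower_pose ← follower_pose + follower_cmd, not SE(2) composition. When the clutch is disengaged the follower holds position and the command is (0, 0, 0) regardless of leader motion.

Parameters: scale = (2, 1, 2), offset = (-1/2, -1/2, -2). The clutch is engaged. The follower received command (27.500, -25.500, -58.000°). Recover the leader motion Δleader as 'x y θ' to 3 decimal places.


axis x: (27.500 − -1/2) / (2) = 14.000
axis y: (-25.500 − -1/2) / (1) = -25.000
axis θ: (-58.000 − -2) / (2) = -28.000

14.000 -25.000 -28.000


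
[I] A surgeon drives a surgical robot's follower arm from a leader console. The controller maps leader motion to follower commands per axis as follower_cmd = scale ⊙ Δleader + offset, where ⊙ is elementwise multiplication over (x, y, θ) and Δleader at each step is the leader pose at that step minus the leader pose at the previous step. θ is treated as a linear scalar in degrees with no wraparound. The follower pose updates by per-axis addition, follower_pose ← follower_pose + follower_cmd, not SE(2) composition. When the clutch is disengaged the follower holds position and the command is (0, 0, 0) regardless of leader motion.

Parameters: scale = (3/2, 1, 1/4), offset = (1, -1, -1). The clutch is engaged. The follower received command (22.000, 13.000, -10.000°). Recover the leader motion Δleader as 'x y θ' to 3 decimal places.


axis x: (22.000 − 1) / (3/2) = 14.000
axis y: (13.000 − -1) / (1) = 14.000
axis θ: (-10.000 − -1) / (1/4) = -36.000

14.000 14.000 -36.000


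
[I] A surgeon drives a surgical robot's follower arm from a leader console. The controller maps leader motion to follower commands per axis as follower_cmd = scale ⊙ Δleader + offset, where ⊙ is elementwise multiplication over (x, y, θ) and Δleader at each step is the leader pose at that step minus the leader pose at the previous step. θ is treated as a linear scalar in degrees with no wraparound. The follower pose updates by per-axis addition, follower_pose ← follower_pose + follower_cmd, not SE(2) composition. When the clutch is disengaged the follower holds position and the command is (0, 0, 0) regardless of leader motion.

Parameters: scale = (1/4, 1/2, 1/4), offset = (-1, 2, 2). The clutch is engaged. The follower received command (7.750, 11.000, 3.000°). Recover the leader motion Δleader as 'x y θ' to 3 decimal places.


axis x: (7.750 − -1) / (1/4) = 35.000
axis y: (11.000 − 2) / (1/2) = 18.000
axis θ: (3.000 − 2) / (1/4) = 4.000

35.000 18.000 4.000


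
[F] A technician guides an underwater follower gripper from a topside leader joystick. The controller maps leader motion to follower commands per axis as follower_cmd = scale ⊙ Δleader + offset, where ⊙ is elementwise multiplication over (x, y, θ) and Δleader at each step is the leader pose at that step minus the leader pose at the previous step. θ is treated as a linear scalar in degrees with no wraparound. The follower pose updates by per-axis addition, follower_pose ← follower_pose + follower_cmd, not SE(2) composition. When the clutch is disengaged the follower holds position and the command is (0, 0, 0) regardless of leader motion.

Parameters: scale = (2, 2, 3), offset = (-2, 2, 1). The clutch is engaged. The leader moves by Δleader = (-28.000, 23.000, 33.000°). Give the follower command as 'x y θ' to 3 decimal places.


axis x: 2·-28.000 + -2 = -58.000
axis y: 2·23.000 + 2 = 48.000
axis θ: 3·33.000 + 1 = 100.000

-58.000 48.000 100.000


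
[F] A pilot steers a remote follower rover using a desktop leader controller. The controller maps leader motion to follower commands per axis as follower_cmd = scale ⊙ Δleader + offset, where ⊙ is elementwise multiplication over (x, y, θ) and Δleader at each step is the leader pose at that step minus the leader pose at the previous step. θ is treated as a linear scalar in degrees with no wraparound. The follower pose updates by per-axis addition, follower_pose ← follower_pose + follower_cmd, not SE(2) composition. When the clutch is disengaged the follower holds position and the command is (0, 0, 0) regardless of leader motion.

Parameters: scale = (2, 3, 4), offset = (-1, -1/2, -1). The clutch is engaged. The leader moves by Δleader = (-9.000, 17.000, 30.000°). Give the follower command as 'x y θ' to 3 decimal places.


axis x: 2·-9.000 + -1 = -19.000
axis y: 3·17.000 + -1/2 = 50.500
axis θ: 4·30.000 + -1 = 119.000

-19.000 50.500 119.000


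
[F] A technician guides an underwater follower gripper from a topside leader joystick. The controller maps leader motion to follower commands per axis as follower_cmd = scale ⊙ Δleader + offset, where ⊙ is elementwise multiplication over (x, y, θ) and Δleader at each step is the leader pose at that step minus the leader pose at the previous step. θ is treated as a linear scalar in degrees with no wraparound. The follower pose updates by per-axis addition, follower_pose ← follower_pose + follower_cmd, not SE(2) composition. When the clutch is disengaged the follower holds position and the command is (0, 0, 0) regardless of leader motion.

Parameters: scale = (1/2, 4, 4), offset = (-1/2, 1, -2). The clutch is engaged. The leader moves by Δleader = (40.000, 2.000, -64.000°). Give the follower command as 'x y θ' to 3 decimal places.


axis x: 1/2·40.000 + -1/2 = 19.500
axis y: 4·2.000 + 1 = 9.000
axis θ: 4·-64.000 + -2 = -258.000

19.500 9.000 -258.000


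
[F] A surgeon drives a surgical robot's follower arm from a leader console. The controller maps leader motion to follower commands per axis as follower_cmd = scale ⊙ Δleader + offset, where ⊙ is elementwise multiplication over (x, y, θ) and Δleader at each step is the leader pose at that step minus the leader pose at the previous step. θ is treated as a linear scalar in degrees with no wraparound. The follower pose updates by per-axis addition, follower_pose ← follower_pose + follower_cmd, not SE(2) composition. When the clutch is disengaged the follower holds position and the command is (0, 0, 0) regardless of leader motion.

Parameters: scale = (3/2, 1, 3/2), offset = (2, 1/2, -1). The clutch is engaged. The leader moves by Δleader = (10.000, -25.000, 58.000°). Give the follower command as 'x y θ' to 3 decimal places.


axis x: 3/2·10.000 + 2 = 17.000
axis y: 1·-25.000 + 1/2 = -24.500
axis θ: 3/2·58.000 + -1 = 86.000

17.000 -24.500 86.000


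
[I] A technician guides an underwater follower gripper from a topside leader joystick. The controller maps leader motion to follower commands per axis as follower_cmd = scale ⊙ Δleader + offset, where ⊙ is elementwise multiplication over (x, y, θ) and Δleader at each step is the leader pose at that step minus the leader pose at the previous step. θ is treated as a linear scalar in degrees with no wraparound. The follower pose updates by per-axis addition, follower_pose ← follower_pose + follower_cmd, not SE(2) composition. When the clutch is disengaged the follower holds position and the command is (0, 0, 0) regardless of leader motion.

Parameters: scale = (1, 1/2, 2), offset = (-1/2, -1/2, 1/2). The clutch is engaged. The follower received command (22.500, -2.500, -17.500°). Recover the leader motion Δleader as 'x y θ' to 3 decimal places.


23.000 -4.000 -9.000

axis x: (22.500 − -1/2) / (1) = 23.000
axis y: (-2.500 − -1/2) / (1/2) = -4.000
axis θ: (-17.500 − 1/2) / (2) = -9.000


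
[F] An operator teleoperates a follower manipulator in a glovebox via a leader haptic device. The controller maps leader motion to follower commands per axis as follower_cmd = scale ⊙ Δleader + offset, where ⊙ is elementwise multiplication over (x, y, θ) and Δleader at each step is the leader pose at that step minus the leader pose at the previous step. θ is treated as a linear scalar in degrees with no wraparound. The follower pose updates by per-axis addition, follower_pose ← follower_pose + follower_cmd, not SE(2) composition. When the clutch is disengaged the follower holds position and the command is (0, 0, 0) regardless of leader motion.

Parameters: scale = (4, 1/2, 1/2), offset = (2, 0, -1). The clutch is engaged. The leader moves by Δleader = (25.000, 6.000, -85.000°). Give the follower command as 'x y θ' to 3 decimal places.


axis x: 4·25.000 + 2 = 102.000
axis y: 1/2·6.000 + 0 = 3.000
axis θ: 1/2·-85.000 + -1 = -43.500

102.000 3.000 -43.500


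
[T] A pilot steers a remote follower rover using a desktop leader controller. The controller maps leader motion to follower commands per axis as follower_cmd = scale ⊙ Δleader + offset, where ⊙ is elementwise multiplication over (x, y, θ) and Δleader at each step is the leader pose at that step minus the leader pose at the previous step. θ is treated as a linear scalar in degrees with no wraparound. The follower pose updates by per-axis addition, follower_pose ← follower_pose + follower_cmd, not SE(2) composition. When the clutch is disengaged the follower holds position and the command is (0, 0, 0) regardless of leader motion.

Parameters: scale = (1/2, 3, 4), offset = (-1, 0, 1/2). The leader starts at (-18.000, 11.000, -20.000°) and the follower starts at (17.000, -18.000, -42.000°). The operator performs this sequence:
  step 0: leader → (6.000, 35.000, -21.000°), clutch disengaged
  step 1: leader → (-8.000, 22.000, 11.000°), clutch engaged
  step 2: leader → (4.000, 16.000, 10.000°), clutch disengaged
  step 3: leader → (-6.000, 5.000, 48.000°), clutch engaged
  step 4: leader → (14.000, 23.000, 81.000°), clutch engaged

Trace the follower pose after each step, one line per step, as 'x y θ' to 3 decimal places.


17.000 -18.000 -42.000
9.000 -57.000 86.500
9.000 -57.000 86.500
3.000 -90.000 239.000
12.000 -36.000 371.500

step 0: Δleader=(24.000, 24.000, -1.000°), disengaged; cmd=(0,0,0) → follower holds at (17.000, -18.000, -42.000°)
step 1: Δleader=(-14.000, -13.000, 32.000°), engaged; cmd=(-8.000, -39.000, 128.500°) → follower=(9.000, -57.000, 86.500°)
step 2: Δleader=(12.000, -6.000, -1.000°), disengaged; cmd=(0,0,0) → follower holds at (9.000, -57.000, 86.500°)
step 3: Δleader=(-10.000, -11.000, 38.000°), engaged; cmd=(-6.000, -33.000, 152.500°) → follower=(3.000, -90.000, 239.000°)
step 4: Δleader=(20.000, 18.000, 33.000°), engaged; cmd=(9.000, 54.000, 132.500°) → follower=(12.000, -36.000, 371.500°)


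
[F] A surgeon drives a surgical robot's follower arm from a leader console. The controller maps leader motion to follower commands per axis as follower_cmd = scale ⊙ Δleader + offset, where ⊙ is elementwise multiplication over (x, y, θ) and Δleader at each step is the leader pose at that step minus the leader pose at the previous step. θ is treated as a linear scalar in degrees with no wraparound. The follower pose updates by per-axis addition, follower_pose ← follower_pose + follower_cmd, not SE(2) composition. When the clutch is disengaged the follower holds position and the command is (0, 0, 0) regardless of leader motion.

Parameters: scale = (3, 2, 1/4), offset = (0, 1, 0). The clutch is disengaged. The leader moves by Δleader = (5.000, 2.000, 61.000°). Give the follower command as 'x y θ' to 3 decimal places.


0.000 0.000 0.000

clutch disengaged → follower holds; cmd = (0, 0, 0)
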